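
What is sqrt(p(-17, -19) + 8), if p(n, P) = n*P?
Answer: sqrt(331) ≈ 18.193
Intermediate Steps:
p(n, P) = P*n
sqrt(p(-17, -19) + 8) = sqrt(-19*(-17) + 8) = sqrt(323 + 8) = sqrt(331)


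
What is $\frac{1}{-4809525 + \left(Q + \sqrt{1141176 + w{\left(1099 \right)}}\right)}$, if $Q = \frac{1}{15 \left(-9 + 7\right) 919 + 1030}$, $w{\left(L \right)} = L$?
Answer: $- \frac{3387692819516540}{16293192503326862447001} - \frac{3521858000 \sqrt{45691}}{16293192503326862447001} \approx -2.0797 \cdot 10^{-7}$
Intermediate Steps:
$Q = - \frac{1}{26540}$ ($Q = \frac{1}{15 \left(-2\right) 919 + 1030} = \frac{1}{\left(-30\right) 919 + 1030} = \frac{1}{-27570 + 1030} = \frac{1}{-26540} = - \frac{1}{26540} \approx -3.7679 \cdot 10^{-5}$)
$\frac{1}{-4809525 + \left(Q + \sqrt{1141176 + w{\left(1099 \right)}}\right)} = \frac{1}{-4809525 - \left(\frac{1}{26540} - \sqrt{1141176 + 1099}\right)} = \frac{1}{-4809525 - \left(\frac{1}{26540} - \sqrt{1142275}\right)} = \frac{1}{-4809525 - \left(\frac{1}{26540} - 5 \sqrt{45691}\right)} = \frac{1}{- \frac{127644793501}{26540} + 5 \sqrt{45691}}$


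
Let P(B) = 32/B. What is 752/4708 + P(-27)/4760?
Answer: 3015512/18908505 ≈ 0.15948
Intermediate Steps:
752/4708 + P(-27)/4760 = 752/4708 + (32/(-27))/4760 = 752*(1/4708) + (32*(-1/27))*(1/4760) = 188/1177 - 32/27*1/4760 = 188/1177 - 4/16065 = 3015512/18908505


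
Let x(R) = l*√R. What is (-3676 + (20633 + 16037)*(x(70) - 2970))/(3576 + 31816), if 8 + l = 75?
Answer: -13614197/4424 + 1228445*√70/17696 ≈ -2496.5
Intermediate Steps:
l = 67 (l = -8 + 75 = 67)
x(R) = 67*√R
(-3676 + (20633 + 16037)*(x(70) - 2970))/(3576 + 31816) = (-3676 + (20633 + 16037)*(67*√70 - 2970))/(3576 + 31816) = (-3676 + 36670*(-2970 + 67*√70))/35392 = (-3676 + (-108909900 + 2456890*√70))*(1/35392) = (-108913576 + 2456890*√70)*(1/35392) = -13614197/4424 + 1228445*√70/17696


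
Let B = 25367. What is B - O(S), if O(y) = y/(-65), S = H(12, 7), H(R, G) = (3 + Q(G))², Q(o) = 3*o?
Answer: 1649431/65 ≈ 25376.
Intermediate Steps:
H(R, G) = (3 + 3*G)²
S = 576 (S = 9*(1 + 7)² = 9*8² = 9*64 = 576)
O(y) = -y/65 (O(y) = y*(-1/65) = -y/65)
B - O(S) = 25367 - (-1)*576/65 = 25367 - 1*(-576/65) = 25367 + 576/65 = 1649431/65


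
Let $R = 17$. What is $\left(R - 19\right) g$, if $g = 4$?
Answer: $-8$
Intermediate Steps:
$\left(R - 19\right) g = \left(17 - 19\right) 4 = \left(-2\right) 4 = -8$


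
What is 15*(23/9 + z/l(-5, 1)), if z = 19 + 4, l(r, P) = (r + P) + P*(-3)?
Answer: -230/21 ≈ -10.952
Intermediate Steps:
l(r, P) = r - 2*P (l(r, P) = (P + r) - 3*P = r - 2*P)
z = 23
15*(23/9 + z/l(-5, 1)) = 15*(23/9 + 23/(-5 - 2*1)) = 15*(23*(⅑) + 23/(-5 - 2)) = 15*(23/9 + 23/(-7)) = 15*(23/9 + 23*(-⅐)) = 15*(23/9 - 23/7) = 15*(-46/63) = -230/21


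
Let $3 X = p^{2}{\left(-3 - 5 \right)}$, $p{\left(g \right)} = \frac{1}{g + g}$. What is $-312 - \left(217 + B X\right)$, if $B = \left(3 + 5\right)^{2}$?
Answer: $- \frac{6349}{12} \approx -529.08$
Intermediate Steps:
$B = 64$ ($B = 8^{2} = 64$)
$p{\left(g \right)} = \frac{1}{2 g}$
$X = \frac{1}{768}$ ($X = \frac{\left(\frac{1}{2 \left(-3 - 5\right)}\right)^{2}}{3} = \frac{\left(\frac{1}{2 \left(-8\right)}\right)^{2}}{3} = \frac{\left(\frac{1}{2} \left(- \frac{1}{8}\right)\right)^{2}}{3} = \frac{\left(- \frac{1}{16}\right)^{2}}{3} = \frac{1}{3} \cdot \frac{1}{256} = \frac{1}{768} \approx 0.0013021$)
$-312 - \left(217 + B X\right) = -312 - \left(217 + 64 \cdot \frac{1}{768}\right) = -312 - \frac{2605}{12} = - \frac{6349}{12}$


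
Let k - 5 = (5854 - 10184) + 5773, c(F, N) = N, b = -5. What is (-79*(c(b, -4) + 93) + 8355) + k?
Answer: 2772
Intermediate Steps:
k = 1448 (k = 5 + ((5854 - 10184) + 5773) = 5 + (-4330 + 5773) = 5 + 1443 = 1448)
(-79*(c(b, -4) + 93) + 8355) + k = (-79*(-4 + 93) + 8355) + 1448 = (-79*89 + 8355) + 1448 = (-7031 + 8355) + 1448 = 1324 + 1448 = 2772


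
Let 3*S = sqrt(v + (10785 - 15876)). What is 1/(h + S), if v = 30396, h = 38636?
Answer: 115908/4478213053 - sqrt(25305)/4478213053 ≈ 2.5847e-5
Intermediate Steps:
S = sqrt(25305)/3 (S = sqrt(30396 + (10785 - 15876))/3 = sqrt(30396 - 5091)/3 = sqrt(25305)/3 ≈ 53.025)
1/(h + S) = 1/(38636 + sqrt(25305)/3)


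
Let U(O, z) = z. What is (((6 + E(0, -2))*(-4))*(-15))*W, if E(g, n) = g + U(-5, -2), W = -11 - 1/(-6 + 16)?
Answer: -2664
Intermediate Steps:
W = -111/10 (W = -11 - 1/10 = -11 - 1*⅒ = -11 - ⅒ = -111/10 ≈ -11.100)
E(g, n) = -2 + g (E(g, n) = g - 2 = -2 + g)
(((6 + E(0, -2))*(-4))*(-15))*W = (((6 + (-2 + 0))*(-4))*(-15))*(-111/10) = (((6 - 2)*(-4))*(-15))*(-111/10) = ((4*(-4))*(-15))*(-111/10) = -16*(-15)*(-111/10) = 240*(-111/10) = -2664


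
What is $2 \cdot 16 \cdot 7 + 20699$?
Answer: $20923$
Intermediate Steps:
$2 \cdot 16 \cdot 7 + 20699 = 32 \cdot 7 + 20699 = 224 + 20699 = 20923$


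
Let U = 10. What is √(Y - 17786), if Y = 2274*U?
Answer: √4954 ≈ 70.385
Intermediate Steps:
Y = 22740 (Y = 2274*10 = 22740)
√(Y - 17786) = √(22740 - 17786) = √4954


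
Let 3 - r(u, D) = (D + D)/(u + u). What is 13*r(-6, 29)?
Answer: 611/6 ≈ 101.83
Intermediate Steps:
r(u, D) = 3 - D/u (r(u, D) = 3 - (D + D)/(u + u) = 3 - 2*D/(2*u) = 3 - 2*D*1/(2*u) = 3 - D/u)
13*r(-6, 29) = 13*(3 - 1*29/(-6)) = 13*(3 - 1*29*(-1/6)) = 13*(3 + 29/6) = 13*(47/6) = 611/6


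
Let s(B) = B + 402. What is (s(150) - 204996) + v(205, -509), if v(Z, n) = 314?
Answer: -204130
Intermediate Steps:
s(B) = 402 + B
(s(150) - 204996) + v(205, -509) = ((402 + 150) - 204996) + 314 = (552 - 204996) + 314 = -204444 + 314 = -204130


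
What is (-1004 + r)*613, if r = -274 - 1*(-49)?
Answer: -753377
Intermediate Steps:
r = -225 (r = -274 + 49 = -225)
(-1004 + r)*613 = (-1004 - 225)*613 = -1229*613 = -753377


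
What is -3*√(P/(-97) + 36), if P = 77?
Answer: -3*√331255/97 ≈ -17.800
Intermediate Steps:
-3*√(P/(-97) + 36) = -3*√(77/(-97) + 36) = -3*√(77*(-1/97) + 36) = -3*√(-77/97 + 36) = -3*√331255/97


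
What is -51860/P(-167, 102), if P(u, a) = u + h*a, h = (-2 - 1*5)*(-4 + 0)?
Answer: -51860/2689 ≈ -19.286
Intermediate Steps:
h = 28 (h = (-2 - 5)*(-4) = -7*(-4) = 28)
P(u, a) = u + 28*a
-51860/P(-167, 102) = -51860/(-167 + 28*102) = -51860/(-167 + 2856) = -51860/2689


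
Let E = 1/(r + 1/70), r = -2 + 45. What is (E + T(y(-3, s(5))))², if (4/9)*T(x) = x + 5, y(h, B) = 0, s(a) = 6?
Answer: 18434850625/145057936 ≈ 127.09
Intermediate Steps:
r = 43
E = 70/3011 (E = 1/(43 + 1/70) = 1/(3011/70) = 70/3011 ≈ 0.023248)
T(x) = 45/4 + 9*x/4 (T(x) = 9*(x + 5)/4 = 9*(5 + x)/4 = 45/4 + 9*x/4)
(E + T(y(-3, s(5))))² = (70/3011 + (45/4 + (9/4)*0))² = (70/3011 + (45/4 + 0))² = (70/3011 + 45/4)² = (135775/12044)² = 18434850625/145057936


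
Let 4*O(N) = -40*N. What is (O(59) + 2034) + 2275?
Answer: 3719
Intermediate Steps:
O(N) = -10*N (O(N) = (-40*N)/4 = -10*N)
(O(59) + 2034) + 2275 = (-10*59 + 2034) + 2275 = (-590 + 2034) + 2275 = 1444 + 2275 = 3719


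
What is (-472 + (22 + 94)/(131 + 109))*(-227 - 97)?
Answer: 763857/5 ≈ 1.5277e+5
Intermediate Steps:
(-472 + (22 + 94)/(131 + 109))*(-227 - 97) = (-472 + 116/240)*(-324) = (-472 + 116*(1/240))*(-324) = (-472 + 29/60)*(-324) = -28291/60*(-324) = 763857/5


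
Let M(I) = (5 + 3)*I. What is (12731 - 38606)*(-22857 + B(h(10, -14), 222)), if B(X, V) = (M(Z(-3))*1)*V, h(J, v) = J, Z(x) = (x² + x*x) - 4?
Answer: -51931125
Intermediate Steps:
Z(x) = -4 + 2*x² (Z(x) = (x² + x²) - 4 = 2*x² - 4 = -4 + 2*x²)
M(I) = 8*I
B(X, V) = 112*V (B(X, V) = ((8*(-4 + 2*(-3)²))*1)*V = ((8*(-4 + 2*9))*1)*V = ((8*(-4 + 18))*1)*V = ((8*14)*1)*V = (112*1)*V = 112*V)
(12731 - 38606)*(-22857 + B(h(10, -14), 222)) = (12731 - 38606)*(-22857 + 112*222) = -25875*(-22857 + 24864) = -25875*2007 = -51931125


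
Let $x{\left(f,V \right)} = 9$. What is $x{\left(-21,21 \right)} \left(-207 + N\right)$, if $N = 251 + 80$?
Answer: $1116$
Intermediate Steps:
$N = 331$
$x{\left(-21,21 \right)} \left(-207 + N\right) = 9 \left(-207 + 331\right) = 9 \cdot 124 = 1116$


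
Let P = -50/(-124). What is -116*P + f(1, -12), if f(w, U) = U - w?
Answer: -1853/31 ≈ -59.774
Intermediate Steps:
P = 25/62 (P = -50*(-1/124) = 25/62 ≈ 0.40323)
-116*P + f(1, -12) = -116*25/62 + (-12 - 1*1) = -1450/31 + (-12 - 1) = -1450/31 - 13 = -1853/31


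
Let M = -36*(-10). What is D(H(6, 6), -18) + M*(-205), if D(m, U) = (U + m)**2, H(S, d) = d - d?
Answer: -73476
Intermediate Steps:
H(S, d) = 0
M = 360
D(H(6, 6), -18) + M*(-205) = (-18 + 0)**2 + 360*(-205) = (-18)**2 - 73800 = 324 - 73800 = -73476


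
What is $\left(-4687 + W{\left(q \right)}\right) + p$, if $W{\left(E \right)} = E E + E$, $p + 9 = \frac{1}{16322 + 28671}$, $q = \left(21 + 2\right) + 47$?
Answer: $\frac{12328083}{44993} \approx 274.0$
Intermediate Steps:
$q = 70$ ($q = 23 + 47 = 70$)
$p = - \frac{404936}{44993}$ ($p = -9 + \frac{1}{16322 + 28671} = -9 + \frac{1}{44993} = - \frac{404936}{44993} \approx -9.0$)
$W{\left(E \right)} = E + E^{2}$ ($W{\left(E \right)} = E^{2} + E = E + E^{2}$)
$\left(-4687 + W{\left(q \right)}\right) + p = \left(-4687 + 70 \left(1 + 70\right)\right) - \frac{404936}{44993} = \left(-4687 + 70 \cdot 71\right) - \frac{404936}{44993} = \left(-4687 + 4970\right) - \frac{404936}{44993} = 283 - \frac{404936}{44993} = \frac{12328083}{44993}$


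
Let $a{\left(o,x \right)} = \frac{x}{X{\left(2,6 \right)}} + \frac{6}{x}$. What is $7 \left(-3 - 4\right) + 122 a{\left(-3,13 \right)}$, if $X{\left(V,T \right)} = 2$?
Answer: $\frac{10404}{13} \approx 800.31$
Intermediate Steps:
$a{\left(o,x \right)} = \frac{x}{2} + \frac{6}{x}$
$7 \left(-3 - 4\right) + 122 a{\left(-3,13 \right)} = 7 \left(-3 - 4\right) + 122 \left(\frac{1}{2} \cdot 13 + \frac{6}{13}\right) = 7 \left(-7\right) + 122 \left(\frac{13}{2} + 6 \cdot \frac{1}{13}\right) = -49 + 122 \left(\frac{13}{2} + \frac{6}{13}\right) = -49 + 122 \cdot \frac{181}{26} = -49 + \frac{11041}{13} = \frac{10404}{13}$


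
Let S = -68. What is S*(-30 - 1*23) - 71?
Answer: 3533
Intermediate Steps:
S*(-30 - 1*23) - 71 = -68*(-30 - 1*23) - 71 = -68*(-30 - 23) - 71 = -68*(-53) - 71 = 3604 - 71 = 3533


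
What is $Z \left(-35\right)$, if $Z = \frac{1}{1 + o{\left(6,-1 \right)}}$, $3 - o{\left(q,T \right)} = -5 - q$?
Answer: $- \frac{7}{3} \approx -2.3333$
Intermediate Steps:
$o{\left(q,T \right)} = 8 + q$ ($o{\left(q,T \right)} = 3 - \left(-5 - q\right) = 3 + \left(5 + q\right) = 8 + q$)
$Z = \frac{1}{15}$ ($Z = \frac{1}{1 + \left(8 + 6\right)} = \frac{1}{1 + 14} = \frac{1}{15} \approx 0.066667$)
$Z \left(-35\right) = \frac{1}{15} \left(-35\right) = - \frac{7}{3}$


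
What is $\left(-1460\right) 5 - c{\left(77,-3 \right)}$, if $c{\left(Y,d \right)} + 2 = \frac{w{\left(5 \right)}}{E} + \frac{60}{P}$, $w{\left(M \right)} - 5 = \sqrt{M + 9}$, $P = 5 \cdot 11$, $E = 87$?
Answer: $- \frac{6985285}{957} - \frac{\sqrt{14}}{87} \approx -7299.2$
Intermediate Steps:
$P = 55$
$w{\left(M \right)} = 5 + \sqrt{9 + M}$ ($w{\left(M \right)} = 5 + \sqrt{M + 9} = 5 + \sqrt{9 + M}$)
$c{\left(Y,d \right)} = - \frac{815}{957} + \frac{\sqrt{14}}{87}$ ($c{\left(Y,d \right)} = -2 + \left(\frac{5 + \sqrt{9 + 5}}{87} + \frac{60}{55}\right) = -2 + \left(\left(5 + \sqrt{14}\right) \frac{1}{87} + 60 \cdot \frac{1}{55}\right) = -2 + \left(\left(\frac{5}{87} + \frac{\sqrt{14}}{87}\right) + \frac{12}{11}\right) = -2 + \left(\frac{1099}{957} + \frac{\sqrt{14}}{87}\right) = - \frac{815}{957} + \frac{\sqrt{14}}{87}$)
$\left(-1460\right) 5 - c{\left(77,-3 \right)} = \left(-1460\right) 5 - \left(- \frac{815}{957} + \frac{\sqrt{14}}{87}\right) = -7300 + \left(\frac{815}{957} - \frac{\sqrt{14}}{87}\right) = - \frac{6985285}{957} - \frac{\sqrt{14}}{87}$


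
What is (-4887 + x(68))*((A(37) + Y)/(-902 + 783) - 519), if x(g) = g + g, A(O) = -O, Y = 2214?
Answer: 43395634/17 ≈ 2.5527e+6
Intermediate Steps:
x(g) = 2*g
(-4887 + x(68))*((A(37) + Y)/(-902 + 783) - 519) = (-4887 + 2*68)*((-1*37 + 2214)/(-902 + 783) - 519) = (-4887 + 136)*((-37 + 2214)/(-119) - 519) = -4751*(2177*(-1/119) - 519) = -4751*(-311/17 - 519) = -4751*(-9134/17) = 43395634/17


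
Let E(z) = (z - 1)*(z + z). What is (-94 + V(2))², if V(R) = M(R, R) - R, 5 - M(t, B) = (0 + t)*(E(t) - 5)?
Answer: 7921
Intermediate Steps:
E(z) = 2*z*(-1 + z) (E(z) = (-1 + z)*(2*z) = 2*z*(-1 + z))
M(t, B) = 5 - t*(-5 + 2*t*(-1 + t)) (M(t, B) = 5 - (0 + t)*(2*t*(-1 + t) - 5) = 5 - t*(-5 + 2*t*(-1 + t)))
V(R) = 5 + 4*R + 2*R²*(1 - R) (V(R) = (5 + 5*R + 2*R²*(1 - R)) - R = 5 + 4*R + 2*R²*(1 - R))
(-94 + V(2))² = (-94 + (5 + 4*2 + 2*2²*(1 - 1*2)))² = (-94 + (5 + 8 + 2*4*(1 - 2)))² = (-94 + (5 + 8 + 2*4*(-1)))² = (-94 + (5 + 8 - 8))² = (-94 + 5)² = (-89)² = 7921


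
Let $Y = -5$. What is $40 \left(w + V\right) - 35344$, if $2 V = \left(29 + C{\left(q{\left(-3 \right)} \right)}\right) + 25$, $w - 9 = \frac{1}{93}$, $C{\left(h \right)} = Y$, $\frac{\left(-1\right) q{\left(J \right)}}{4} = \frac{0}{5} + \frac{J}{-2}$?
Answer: $- \frac{3162332}{93} \approx -34004.0$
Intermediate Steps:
$q{\left(J \right)} = 2 J$ ($q{\left(J \right)} = - 4 \left(\frac{0}{5} + \frac{J}{-2}\right) = - 4 \left(0 \cdot \frac{1}{5} + J \left(- \frac{1}{2}\right)\right) = - 4 \left(0 - \frac{J}{2}\right) = - 4 \left(- \frac{J}{2}\right) = 2 J$)
$C{\left(h \right)} = -5$
$w = \frac{838}{93}$ ($w = 9 + \frac{1}{93} = \frac{838}{93} \approx 9.0108$)
$V = \frac{49}{2}$ ($V = \frac{\left(29 - 5\right) + 25}{2} = \frac{24 + 25}{2} = \frac{1}{2} \cdot 49 = \frac{49}{2} \approx 24.5$)
$40 \left(w + V\right) - 35344 = 40 \left(\frac{838}{93} + \frac{49}{2}\right) - 35344 = 40 \cdot \frac{6233}{186} - 35344 = \frac{124660}{93} - 35344 = - \frac{3162332}{93}$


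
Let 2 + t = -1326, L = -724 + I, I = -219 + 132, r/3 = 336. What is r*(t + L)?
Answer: -2156112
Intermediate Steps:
r = 1008 (r = 3*336 = 1008)
I = -87
L = -811 (L = -724 - 87 = -811)
t = -1328 (t = -2 - 1326 = -1328)
r*(t + L) = 1008*(-1328 - 811) = 1008*(-2139) = -2156112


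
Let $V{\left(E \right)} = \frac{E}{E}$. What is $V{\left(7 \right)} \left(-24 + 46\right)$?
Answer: $22$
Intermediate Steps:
$V{\left(E \right)} = 1$
$V{\left(7 \right)} \left(-24 + 46\right) = 1 \left(-24 + 46\right) = 1 \cdot 22 = 22$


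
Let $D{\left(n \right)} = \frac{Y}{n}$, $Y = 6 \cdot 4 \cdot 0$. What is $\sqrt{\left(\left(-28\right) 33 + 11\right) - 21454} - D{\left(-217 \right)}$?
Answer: $i \sqrt{22367} \approx 149.56 i$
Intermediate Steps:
$Y = 0$ ($Y = 24 \cdot 0 = 0$)
$D{\left(n \right)} = 0$ ($D{\left(n \right)} = \frac{0}{n} = 0$)
$\sqrt{\left(\left(-28\right) 33 + 11\right) - 21454} - D{\left(-217 \right)} = \sqrt{\left(\left(-28\right) 33 + 11\right) - 21454} - 0 = \sqrt{\left(-924 + 11\right) - 21454} + 0 = \sqrt{-913 - 21454} + 0 = \sqrt{-22367} + 0 = i \sqrt{22367} + 0 = i \sqrt{22367}$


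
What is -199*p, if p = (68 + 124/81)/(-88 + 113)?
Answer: -1120768/2025 ≈ -553.47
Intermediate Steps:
p = 5632/2025 (p = (68 + 124*(1/81))/25 = (68 + 124/81)*(1/25) = (5632/81)*(1/25) = 5632/2025 ≈ 2.7812)
-199*p = -199*5632/2025 = -1120768/2025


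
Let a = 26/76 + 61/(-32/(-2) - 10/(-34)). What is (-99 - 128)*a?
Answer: -9762589/10526 ≈ -927.47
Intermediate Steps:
a = 43007/10526 (a = 26*(1/76) + 61/(-32*(-½) - 10*(-1/34)) = 13/38 + 61/(16 + 5/17) = 13/38 + 61/(277/17) = 13/38 + 61*(17/277) = 13/38 + 1037/277 = 43007/10526 ≈ 4.0858)
(-99 - 128)*a = (-99 - 128)*(43007/10526) = -227*43007/10526 = -9762589/10526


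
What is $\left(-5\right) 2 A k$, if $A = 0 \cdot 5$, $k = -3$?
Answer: $0$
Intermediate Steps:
$A = 0$
$\left(-5\right) 2 A k = \left(-5\right) 2 \cdot 0 \left(-3\right) = \left(-10\right) 0 \left(-3\right) = 0 \left(-3\right) = 0$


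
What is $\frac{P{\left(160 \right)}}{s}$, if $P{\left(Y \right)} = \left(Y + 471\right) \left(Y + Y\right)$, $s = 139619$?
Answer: $\frac{201920}{139619} \approx 1.4462$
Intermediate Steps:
$P{\left(Y \right)} = 2 Y \left(471 + Y\right)$ ($P{\left(Y \right)} = \left(471 + Y\right) 2 Y = 2 Y \left(471 + Y\right)$)
$\frac{P{\left(160 \right)}}{s} = \frac{2 \cdot 160 \left(471 + 160\right)}{139619} = 2 \cdot 160 \cdot 631 \cdot \frac{1}{139619} = 201920 \cdot \frac{1}{139619} = \frac{201920}{139619}$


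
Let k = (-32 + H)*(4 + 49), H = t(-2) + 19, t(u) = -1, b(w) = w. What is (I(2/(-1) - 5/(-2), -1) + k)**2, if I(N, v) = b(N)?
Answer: 2199289/4 ≈ 5.4982e+5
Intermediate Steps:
H = 18 (H = -1 + 19 = 18)
I(N, v) = N
k = -742 (k = (-32 + 18)*(4 + 49) = -14*53 = -742)
(I(2/(-1) - 5/(-2), -1) + k)**2 = ((2/(-1) - 5/(-2)) - 742)**2 = ((2*(-1) - 5*(-1/2)) - 742)**2 = ((-2 + 5/2) - 742)**2 = (1/2 - 742)**2 = (-1483/2)**2 = 2199289/4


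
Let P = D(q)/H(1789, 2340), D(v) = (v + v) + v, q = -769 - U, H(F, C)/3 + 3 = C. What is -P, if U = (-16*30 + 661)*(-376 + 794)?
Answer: 76427/2337 ≈ 32.703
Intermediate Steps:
H(F, C) = -9 + 3*C
U = 75658 (U = (-480 + 661)*418 = 181*418 = 75658)
q = -76427 (q = -769 - 1*75658 = -769 - 75658 = -76427)
D(v) = 3*v (D(v) = 2*v + v = 3*v)
P = -76427/2337 (P = (3*(-76427))/(-9 + 3*2340) = -229281/(-9 + 7020) = -229281/7011 = -229281*1/7011 = -76427/2337 ≈ -32.703)
-P = -1*(-76427/2337) = 76427/2337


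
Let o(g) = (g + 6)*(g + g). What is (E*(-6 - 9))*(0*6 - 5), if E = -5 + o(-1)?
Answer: -1125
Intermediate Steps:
o(g) = 2*g*(6 + g) (o(g) = (6 + g)*(2*g) = 2*g*(6 + g))
E = -15 (E = -5 + 2*(-1)*(6 - 1) = -5 + 2*(-1)*5 = -5 - 10 = -15)
(E*(-6 - 9))*(0*6 - 5) = (-15*(-6 - 9))*(0*6 - 5) = (-15*(-15))*(0 - 5) = 225*(-5) = -1125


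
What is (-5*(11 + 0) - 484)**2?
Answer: 290521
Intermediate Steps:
(-5*(11 + 0) - 484)**2 = (-5*11 - 484)**2 = (-55 - 484)**2 = (-539)**2 = 290521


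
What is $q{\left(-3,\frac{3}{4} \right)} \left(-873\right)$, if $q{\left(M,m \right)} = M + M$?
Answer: $5238$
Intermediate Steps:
$q{\left(M,m \right)} = 2 M$
$q{\left(-3,\frac{3}{4} \right)} \left(-873\right) = 2 \left(-3\right) \left(-873\right) = \left(-6\right) \left(-873\right) = 5238$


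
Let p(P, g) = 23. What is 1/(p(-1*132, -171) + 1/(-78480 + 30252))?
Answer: 48228/1109243 ≈ 0.043478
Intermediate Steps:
1/(p(-1*132, -171) + 1/(-78480 + 30252)) = 1/(23 + 1/(-78480 + 30252)) = 1/(23 + 1/(-48228)) = 1/(23 - 1/48228) = 1/(1109243/48228) = 48228/1109243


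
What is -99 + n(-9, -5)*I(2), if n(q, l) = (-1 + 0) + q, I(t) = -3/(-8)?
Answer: -411/4 ≈ -102.75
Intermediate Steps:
I(t) = 3/8 (I(t) = -3*(-⅛) = 3/8)
n(q, l) = -1 + q
-99 + n(-9, -5)*I(2) = -99 + (-1 - 9)*(3/8) = -99 - 10*3/8 = -99 - 15/4 = -411/4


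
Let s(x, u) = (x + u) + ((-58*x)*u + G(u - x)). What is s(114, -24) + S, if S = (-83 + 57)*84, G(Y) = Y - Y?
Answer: 156594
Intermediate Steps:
G(Y) = 0
s(x, u) = u + x - 58*u*x (s(x, u) = (x + u) + ((-58*x)*u + 0) = (u + x) + (-58*u*x + 0) = (u + x) - 58*u*x = u + x - 58*u*x)
S = -2184 (S = -26*84 = -2184)
s(114, -24) + S = (-24 + 114 - 58*(-24)*114) - 2184 = (-24 + 114 + 158688) - 2184 = 158778 - 2184 = 156594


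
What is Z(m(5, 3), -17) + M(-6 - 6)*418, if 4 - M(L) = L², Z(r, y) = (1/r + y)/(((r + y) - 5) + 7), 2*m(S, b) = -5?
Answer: -10240826/175 ≈ -58519.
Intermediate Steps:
m(S, b) = -5/2 (m(S, b) = (½)*(-5) = -5/2)
Z(r, y) = (y + 1/r)/(2 + r + y) (Z(r, y) = (y + 1/r)/((-5 + r + y) + 7) = (y + 1/r)/(2 + r + y))
M(L) = 4 - L²
Z(m(5, 3), -17) + M(-6 - 6)*418 = (1 - 5/2*(-17))/((-5/2)*(2 - 5/2 - 17)) + (4 - (-6 - 6)²)*418 = -2*(1 + 85/2)/(5*(-35/2)) + (4 - 1*(-12)²)*418 = -⅖*(-2/35)*87/2 + (4 - 1*144)*418 = 174/175 + (4 - 144)*418 = 174/175 - 140*418 = 174/175 - 58520 = -10240826/175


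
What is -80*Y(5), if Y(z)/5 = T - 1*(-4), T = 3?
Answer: -2800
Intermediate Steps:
Y(z) = 35 (Y(z) = 5*(3 - 1*(-4)) = 5*(3 + 4) = 5*7 = 35)
-80*Y(5) = -80*35 = -2800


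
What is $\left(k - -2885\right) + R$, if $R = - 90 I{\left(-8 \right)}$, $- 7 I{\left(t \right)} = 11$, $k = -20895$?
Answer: $- \frac{125080}{7} \approx -17869.0$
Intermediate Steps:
$I{\left(t \right)} = - \frac{11}{7}$ ($I{\left(t \right)} = \left(- \frac{1}{7}\right) 11 = - \frac{11}{7}$)
$R = \frac{990}{7}$ ($R = \left(-90\right) \left(- \frac{11}{7}\right) = \frac{990}{7} \approx 141.43$)
$\left(k - -2885\right) + R = \left(-20895 - -2885\right) + \frac{990}{7} = \left(-20895 + 2885\right) + \frac{990}{7} = -18010 + \frac{990}{7} = - \frac{125080}{7}$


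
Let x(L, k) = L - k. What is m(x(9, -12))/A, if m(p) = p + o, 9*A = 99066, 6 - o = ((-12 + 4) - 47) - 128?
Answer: 315/16511 ≈ 0.019078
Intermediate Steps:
o = 189 (o = 6 - (((-12 + 4) - 47) - 128) = 6 - ((-8 - 47) - 128) = 6 - (-55 - 128) = 6 - 1*(-183) = 6 + 183 = 189)
A = 33022/3 (A = (⅑)*99066 = 33022/3 ≈ 11007.)
m(p) = 189 + p (m(p) = p + 189 = 189 + p)
m(x(9, -12))/A = (189 + (9 - 1*(-12)))/(33022/3) = (189 + (9 + 12))*(3/33022) = (189 + 21)*(3/33022) = 210*(3/33022) = 315/16511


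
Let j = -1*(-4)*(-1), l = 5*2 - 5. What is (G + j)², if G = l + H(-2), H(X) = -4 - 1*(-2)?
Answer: 1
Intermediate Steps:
H(X) = -2 (H(X) = -4 + 2 = -2)
l = 5 (l = 10 - 5 = 5)
G = 3 (G = 5 - 2 = 3)
j = -4 (j = 4*(-1) = -4)
(G + j)² = (3 - 4)² = (-1)² = 1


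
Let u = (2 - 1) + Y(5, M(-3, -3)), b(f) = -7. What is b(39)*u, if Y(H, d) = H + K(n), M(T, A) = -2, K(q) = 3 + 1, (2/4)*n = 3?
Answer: -70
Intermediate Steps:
n = 6 (n = 2*3 = 6)
K(q) = 4
Y(H, d) = 4 + H (Y(H, d) = H + 4 = 4 + H)
u = 10 (u = (2 - 1) + (4 + 5) = 1 + 9 = 10)
b(39)*u = -7*10 = -70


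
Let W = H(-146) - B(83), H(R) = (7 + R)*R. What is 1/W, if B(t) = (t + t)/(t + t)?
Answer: 1/20293 ≈ 4.9278e-5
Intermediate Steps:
H(R) = R*(7 + R)
B(t) = 1 (B(t) = (2*t)/((2*t)) = (2*t)*(1/(2*t)) = 1)
W = 20293 (W = -146*(7 - 146) - 1*1 = -146*(-139) - 1 = 20294 - 1 = 20293)
1/W = 1/20293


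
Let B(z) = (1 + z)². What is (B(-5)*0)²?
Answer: 0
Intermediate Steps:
(B(-5)*0)² = ((1 - 5)²*0)² = ((-4)²*0)² = (16*0)² = 0² = 0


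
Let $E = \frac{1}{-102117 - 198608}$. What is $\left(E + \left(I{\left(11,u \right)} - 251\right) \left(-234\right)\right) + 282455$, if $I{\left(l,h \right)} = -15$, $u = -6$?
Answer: $\frac{103659606774}{300725} \approx 3.447 \cdot 10^{5}$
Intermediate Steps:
$E = - \frac{1}{300725}$ ($E = \frac{1}{-300725} = - \frac{1}{300725} \approx -3.3253 \cdot 10^{-6}$)
$\left(E + \left(I{\left(11,u \right)} - 251\right) \left(-234\right)\right) + 282455 = \left(- \frac{1}{300725} + \left(-15 - 251\right) \left(-234\right)\right) + 282455 = \left(- \frac{1}{300725} - -62244\right) + 282455 = \left(- \frac{1}{300725} + 62244\right) + 282455 = \frac{18718326899}{300725} + 282455 = \frac{103659606774}{300725}$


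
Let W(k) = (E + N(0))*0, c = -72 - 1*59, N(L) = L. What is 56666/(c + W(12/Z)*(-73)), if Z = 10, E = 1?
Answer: -56666/131 ≈ -432.56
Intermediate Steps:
c = -131 (c = -72 - 59 = -131)
W(k) = 0 (W(k) = (1 + 0)*0 = 1*0 = 0)
56666/(c + W(12/Z)*(-73)) = 56666/(-131 + 0*(-73)) = 56666/(-131 + 0) = 56666/(-131) = 56666*(-1/131) = -56666/131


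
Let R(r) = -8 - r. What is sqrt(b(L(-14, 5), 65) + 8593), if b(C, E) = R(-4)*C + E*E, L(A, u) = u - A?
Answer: sqrt(12742) ≈ 112.88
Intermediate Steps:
b(C, E) = E**2 - 4*C (b(C, E) = (-8 - 1*(-4))*C + E*E = (-8 + 4)*C + E**2 = -4*C + E**2 = E**2 - 4*C)
sqrt(b(L(-14, 5), 65) + 8593) = sqrt((65**2 - 4*(5 - 1*(-14))) + 8593) = sqrt((4225 - 4*(5 + 14)) + 8593) = sqrt((4225 - 4*19) + 8593) = sqrt((4225 - 76) + 8593) = sqrt(4149 + 8593) = sqrt(12742)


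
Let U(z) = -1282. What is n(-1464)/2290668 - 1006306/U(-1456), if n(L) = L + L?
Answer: 96046216613/122359849 ≈ 784.95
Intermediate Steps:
n(L) = 2*L
n(-1464)/2290668 - 1006306/U(-1456) = (2*(-1464))/2290668 - 1006306/(-1282) = -2928*1/2290668 - 1006306*(-1/1282) = -244/190889 + 503153/641 = 96046216613/122359849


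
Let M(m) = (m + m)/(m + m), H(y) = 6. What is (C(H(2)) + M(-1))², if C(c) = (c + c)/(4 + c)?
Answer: 121/25 ≈ 4.8400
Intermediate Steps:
C(c) = 2*c/(4 + c) (C(c) = (2*c)/(4 + c) = 2*c/(4 + c))
M(m) = 1 (M(m) = (2*m)/((2*m)) = (2*m)*(1/(2*m)) = 1)
(C(H(2)) + M(-1))² = (2*6/(4 + 6) + 1)² = (2*6/10 + 1)² = (2*6*(⅒) + 1)² = (6/5 + 1)² = (11/5)² = 121/25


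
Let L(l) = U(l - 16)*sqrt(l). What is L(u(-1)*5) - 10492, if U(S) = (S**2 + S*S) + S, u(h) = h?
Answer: -10492 + 861*I*sqrt(5) ≈ -10492.0 + 1925.3*I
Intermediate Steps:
U(S) = S + 2*S**2 (U(S) = (S**2 + S**2) + S = 2*S**2 + S = S + 2*S**2)
L(l) = sqrt(l)*(-31 + 2*l)*(-16 + l) (L(l) = ((l - 16)*(1 + 2*(l - 16)))*sqrt(l) = ((-16 + l)*(1 + 2*(-16 + l)))*sqrt(l) = ((-16 + l)*(1 + (-32 + 2*l)))*sqrt(l) = ((-16 + l)*(-31 + 2*l))*sqrt(l) = ((-31 + 2*l)*(-16 + l))*sqrt(l) = sqrt(l)*(-31 + 2*l)*(-16 + l))
L(u(-1)*5) - 10492 = sqrt(-1*5)*(-31 + 2*(-1*5))*(-16 - 1*5) - 10492 = sqrt(-5)*(-31 + 2*(-5))*(-16 - 5) - 10492 = (I*sqrt(5))*(-31 - 10)*(-21) - 10492 = (I*sqrt(5))*(-41)*(-21) - 10492 = 861*I*sqrt(5) - 10492 = -10492 + 861*I*sqrt(5)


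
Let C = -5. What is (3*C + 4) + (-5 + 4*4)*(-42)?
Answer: -473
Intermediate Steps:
(3*C + 4) + (-5 + 4*4)*(-42) = (3*(-5) + 4) + (-5 + 4*4)*(-42) = (-15 + 4) + (-5 + 16)*(-42) = -11 + 11*(-42) = -11 - 462 = -473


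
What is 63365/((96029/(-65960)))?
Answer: -4179555400/96029 ≈ -43524.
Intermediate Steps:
63365/((96029/(-65960))) = 63365/((96029*(-1/65960))) = 63365/(-96029/65960) = 63365*(-65960/96029) = -4179555400/96029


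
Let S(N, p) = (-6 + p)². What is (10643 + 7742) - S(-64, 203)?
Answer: -20424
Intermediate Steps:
(10643 + 7742) - S(-64, 203) = (10643 + 7742) - (-6 + 203)² = 18385 - 1*197² = 18385 - 1*38809 = 18385 - 38809 = -20424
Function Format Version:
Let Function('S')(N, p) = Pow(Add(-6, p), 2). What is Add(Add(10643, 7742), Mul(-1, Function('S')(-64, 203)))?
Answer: -20424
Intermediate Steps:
Add(Add(10643, 7742), Mul(-1, Function('S')(-64, 203))) = Add(Add(10643, 7742), Mul(-1, Pow(Add(-6, 203), 2))) = Add(18385, Mul(-1, Pow(197, 2))) = Add(18385, Mul(-1, 38809)) = Add(18385, -38809) = -20424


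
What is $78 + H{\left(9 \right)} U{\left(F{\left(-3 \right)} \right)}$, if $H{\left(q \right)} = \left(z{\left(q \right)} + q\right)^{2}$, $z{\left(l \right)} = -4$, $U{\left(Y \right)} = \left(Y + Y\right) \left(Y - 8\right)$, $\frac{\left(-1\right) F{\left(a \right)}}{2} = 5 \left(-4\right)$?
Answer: $64078$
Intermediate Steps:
$F{\left(a \right)} = 40$ ($F{\left(a \right)} = - 2 \cdot 5 \left(-4\right) = \left(-2\right) \left(-20\right) = 40$)
$U{\left(Y \right)} = 2 Y \left(-8 + Y\right)$
$H{\left(q \right)} = \left(-4 + q\right)^{2}$
$78 + H{\left(9 \right)} U{\left(F{\left(-3 \right)} \right)} = 78 + \left(-4 + 9\right)^{2} \cdot 2 \cdot 40 \left(-8 + 40\right) = 78 + 5^{2} \cdot 2 \cdot 40 \cdot 32 = 78 + 25 \cdot 2560 = 78 + 64000 = 64078$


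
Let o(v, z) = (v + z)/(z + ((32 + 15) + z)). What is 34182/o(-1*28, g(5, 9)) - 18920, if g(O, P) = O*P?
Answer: 4361294/17 ≈ 2.5655e+5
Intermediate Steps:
o(v, z) = (v + z)/(47 + 2*z) (o(v, z) = (v + z)/(z + (47 + z)) = (v + z)/(47 + 2*z))
34182/o(-1*28, g(5, 9)) - 18920 = 34182/(((-1*28 + 5*9)/(47 + 2*(5*9)))) - 18920 = 34182/(((-28 + 45)/(47 + 2*45))) - 18920 = 34182/((17/(47 + 90))) - 18920 = 34182/((17/137)) - 18920 = 34182/(((1/137)*17)) - 18920 = 34182/(17/137) - 18920 = 34182*(137/17) - 18920 = 4682934/17 - 18920 = 4361294/17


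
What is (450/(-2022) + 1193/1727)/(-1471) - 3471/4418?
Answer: -2972798331847/3782340497122 ≈ -0.78597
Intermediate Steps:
(450/(-2022) + 1193/1727)/(-1471) - 3471/4418 = (450*(-1/2022) + 1193*(1/1727))*(-1/1471) - 3471*1/4418 = (-75/337 + 1193/1727)*(-1/1471) - 3471/4418 = (272516/581999)*(-1/1471) - 3471/4418 = -272516/856120529 - 3471/4418 = -2972798331847/3782340497122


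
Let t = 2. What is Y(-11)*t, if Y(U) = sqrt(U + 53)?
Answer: 2*sqrt(42) ≈ 12.961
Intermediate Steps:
Y(U) = sqrt(53 + U)
Y(-11)*t = sqrt(53 - 11)*2 = sqrt(42)*2 = 2*sqrt(42)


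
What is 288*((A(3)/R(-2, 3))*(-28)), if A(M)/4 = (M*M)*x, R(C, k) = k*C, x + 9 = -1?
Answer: -483840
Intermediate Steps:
x = -10 (x = -9 - 1 = -10)
R(C, k) = C*k
A(M) = -40*M**2 (A(M) = 4*((M*M)*(-10)) = 4*(M**2*(-10)) = 4*(-10*M**2) = -40*M**2)
288*((A(3)/R(-2, 3))*(-28)) = 288*(((-40*3**2)/((-2*3)))*(-28)) = 288*((-40*9/(-6))*(-28)) = 288*(-360*(-1/6)*(-28)) = 288*(60*(-28)) = 288*(-1680) = -483840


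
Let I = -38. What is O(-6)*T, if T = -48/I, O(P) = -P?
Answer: 144/19 ≈ 7.5789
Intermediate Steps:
T = 24/19 (T = -48/(-38) = -48*(-1/38) = 24/19 ≈ 1.2632)
O(-6)*T = -1*(-6)*(24/19) = 6*(24/19) = 144/19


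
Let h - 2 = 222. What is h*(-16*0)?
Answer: 0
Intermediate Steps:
h = 224 (h = 2 + 222 = 224)
h*(-16*0) = 224*(-16*0) = 224*0 = 0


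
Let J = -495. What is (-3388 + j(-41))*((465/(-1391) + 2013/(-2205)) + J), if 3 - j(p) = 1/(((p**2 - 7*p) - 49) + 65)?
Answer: 3407320285517951/2028411840 ≈ 1.6798e+6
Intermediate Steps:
j(p) = 3 - 1/(16 + p**2 - 7*p) (j(p) = 3 - 1/(((p**2 - 7*p) - 49) + 65) = 3 - 1/((-49 + p**2 - 7*p) + 65) = 3 - 1/(16 + p**2 - 7*p))
(-3388 + j(-41))*((465/(-1391) + 2013/(-2205)) + J) = (-3388 + (47 - 21*(-41) + 3*(-41)**2)/(16 + (-41)**2 - 7*(-41)))*((465/(-1391) + 2013/(-2205)) - 495) = (-3388 + (47 + 861 + 3*1681)/(16 + 1681 + 287))*((465*(-1/1391) + 2013*(-1/2205)) - 495) = (-3388 + (47 + 861 + 5043)/1984)*((-465/1391 - 671/735) - 495) = (-3388 + (1/1984)*5951)*(-1275136/1022385 - 495) = (-3388 + 5951/1984)*(-507355711/1022385) = -6715841/1984*(-507355711/1022385) = 3407320285517951/2028411840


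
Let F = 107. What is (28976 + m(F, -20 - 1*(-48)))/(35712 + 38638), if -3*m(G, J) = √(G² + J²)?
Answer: 14488/37175 - √12233/223050 ≈ 0.38923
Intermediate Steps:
m(G, J) = -√(G² + J²)/3
(28976 + m(F, -20 - 1*(-48)))/(35712 + 38638) = (28976 - √(107² + (-20 - 1*(-48))²)/3)/(35712 + 38638) = (28976 - √(11449 + (-20 + 48)²)/3)/74350 = (28976 - √(11449 + 28²)/3)*(1/74350) = (28976 - √(11449 + 784)/3)*(1/74350) = (28976 - √12233/3)*(1/74350) = 14488/37175 - √12233/223050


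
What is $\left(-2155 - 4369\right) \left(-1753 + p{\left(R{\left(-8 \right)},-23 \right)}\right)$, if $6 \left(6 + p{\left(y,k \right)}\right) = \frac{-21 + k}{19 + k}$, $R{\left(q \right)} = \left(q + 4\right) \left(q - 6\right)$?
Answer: $\frac{34391266}{3} \approx 1.1464 \cdot 10^{7}$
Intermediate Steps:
$R{\left(q \right)} = \left(-6 + q\right) \left(4 + q\right)$ ($R{\left(q \right)} = \left(4 + q\right) \left(-6 + q\right) = \left(-6 + q\right) \left(4 + q\right)$)
$p{\left(y,k \right)} = -6 + \frac{-21 + k}{6 \left(19 + k\right)}$ ($p{\left(y,k \right)} = -6 + \frac{\left(-21 + k\right) \frac{1}{19 + k}}{6} = -6 + \frac{\frac{1}{19 + k} \left(-21 + k\right)}{6} = -6 + \frac{-21 + k}{6 \left(19 + k\right)}$)
$\left(-2155 - 4369\right) \left(-1753 + p{\left(R{\left(-8 \right)},-23 \right)}\right) = \left(-2155 - 4369\right) \left(-1753 + \frac{5 \left(-141 - -161\right)}{6 \left(19 - 23\right)}\right) = - 6524 \left(-1753 + \frac{5 \left(-141 + 161\right)}{6 \left(-4\right)}\right) = - 6524 \left(-1753 + \frac{5}{6} \left(- \frac{1}{4}\right) 20\right) = - 6524 \left(-1753 - \frac{25}{6}\right) = \left(-6524\right) \left(- \frac{10543}{6}\right) = \frac{34391266}{3}$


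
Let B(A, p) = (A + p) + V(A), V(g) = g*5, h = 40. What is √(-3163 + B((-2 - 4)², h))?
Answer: 3*I*√323 ≈ 53.917*I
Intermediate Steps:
V(g) = 5*g
B(A, p) = p + 6*A (B(A, p) = (A + p) + 5*A = p + 6*A)
√(-3163 + B((-2 - 4)², h)) = √(-3163 + (40 + 6*(-2 - 4)²)) = √(-3163 + (40 + 6*(-6)²)) = √(-3163 + (40 + 6*36)) = √(-3163 + (40 + 216)) = √(-3163 + 256) = √(-2907) = 3*I*√323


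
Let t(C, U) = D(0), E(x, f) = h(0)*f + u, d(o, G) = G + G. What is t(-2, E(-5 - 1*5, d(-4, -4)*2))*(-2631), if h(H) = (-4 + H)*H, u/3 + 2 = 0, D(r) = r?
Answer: 0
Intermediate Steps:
u = -6 (u = -6 + 3*0 = -6 + 0 = -6)
h(H) = H*(-4 + H)
d(o, G) = 2*G
E(x, f) = -6 (E(x, f) = (0*(-4 + 0))*f - 6 = (0*(-4))*f - 6 = 0*f - 6 = 0 - 6 = -6)
t(C, U) = 0
t(-2, E(-5 - 1*5, d(-4, -4)*2))*(-2631) = 0*(-2631) = 0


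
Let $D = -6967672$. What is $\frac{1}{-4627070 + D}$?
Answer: $- \frac{1}{11594742} \approx -8.6246 \cdot 10^{-8}$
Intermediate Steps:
$\frac{1}{-4627070 + D} = \frac{1}{-4627070 - 6967672} = \frac{1}{-11594742} = - \frac{1}{11594742}$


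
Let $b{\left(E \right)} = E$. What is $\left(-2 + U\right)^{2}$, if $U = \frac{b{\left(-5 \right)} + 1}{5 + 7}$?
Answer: $\frac{49}{9} \approx 5.4444$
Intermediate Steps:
$U = - \frac{1}{3}$ ($U = \frac{-5 + 1}{5 + 7} = - \frac{4}{12} = \left(-4\right) \frac{1}{12} = - \frac{1}{3} \approx -0.33333$)
$\left(-2 + U\right)^{2} = \left(-2 - \frac{1}{3}\right)^{2} = \left(- \frac{7}{3}\right)^{2} = \frac{49}{9}$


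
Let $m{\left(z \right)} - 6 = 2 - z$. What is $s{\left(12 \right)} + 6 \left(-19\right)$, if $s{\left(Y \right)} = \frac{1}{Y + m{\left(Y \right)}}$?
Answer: $- \frac{911}{8} \approx -113.88$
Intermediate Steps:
$m{\left(z \right)} = 8 - z$ ($m{\left(z \right)} = 6 - \left(-2 + z\right) = 8 - z$)
$s{\left(Y \right)} = \frac{1}{8}$ ($s{\left(Y \right)} = \frac{1}{Y - \left(-8 + Y\right)} = \frac{1}{8}$)
$s{\left(12 \right)} + 6 \left(-19\right) = \frac{1}{8} + 6 \left(-19\right) = \frac{1}{8} - 114 = - \frac{911}{8}$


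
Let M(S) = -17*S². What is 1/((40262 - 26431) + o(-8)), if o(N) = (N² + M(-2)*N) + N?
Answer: 1/14431 ≈ 6.9295e-5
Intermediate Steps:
o(N) = N² - 67*N (o(N) = (N² + (-17*(-2)²)*N) + N = (N² + (-17*4)*N) + N = (N² - 68*N) + N = N² - 67*N)
1/((40262 - 26431) + o(-8)) = 1/((40262 - 26431) - 8*(-67 - 8)) = 1/(13831 - 8*(-75)) = 1/(13831 + 600) = 1/14431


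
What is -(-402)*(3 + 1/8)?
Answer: 5025/4 ≈ 1256.3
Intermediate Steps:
-(-402)*(3 + 1/8) = -(-402)*(3 + ⅛) = -(-402)*25/8 = -134*(-75/8) = 5025/4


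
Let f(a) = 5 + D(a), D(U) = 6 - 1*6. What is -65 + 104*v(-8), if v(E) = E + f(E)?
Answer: -377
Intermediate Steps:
D(U) = 0 (D(U) = 6 - 6 = 0)
f(a) = 5 (f(a) = 5 + 0 = 5)
v(E) = 5 + E (v(E) = E + 5 = 5 + E)
-65 + 104*v(-8) = -65 + 104*(5 - 8) = -65 + 104*(-3) = -65 - 312 = -377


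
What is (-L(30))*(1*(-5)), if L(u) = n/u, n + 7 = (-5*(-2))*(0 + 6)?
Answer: 53/6 ≈ 8.8333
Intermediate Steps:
n = 53 (n = -7 + (-5*(-2))*(0 + 6) = -7 + 10*6 = -7 + 60 = 53)
L(u) = 53/u
(-L(30))*(1*(-5)) = (-53/30)*(1*(-5)) = -53/30*(-5) = 53/6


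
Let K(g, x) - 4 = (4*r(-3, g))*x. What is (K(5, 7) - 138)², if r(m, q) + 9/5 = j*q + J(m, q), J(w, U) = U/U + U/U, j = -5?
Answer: 17156164/25 ≈ 6.8625e+5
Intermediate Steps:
J(w, U) = 2 (J(w, U) = 1 + 1 = 2)
r(m, q) = ⅕ - 5*q (r(m, q) = -9/5 + (-5*q + 2) = -9/5 + (2 - 5*q) = ⅕ - 5*q)
K(g, x) = 4 + x*(⅘ - 20*g) (K(g, x) = 4 + (4*(⅕ - 5*g))*x = 4 + (⅘ - 20*g)*x = 4 + x*(⅘ - 20*g))
(K(5, 7) - 138)² = ((4 - ⅘*7*(-1 + 25*5)) - 138)² = ((4 - ⅘*7*(-1 + 125)) - 138)² = ((4 - ⅘*7*124) - 138)² = ((4 - 3472/5) - 138)² = (-3452/5 - 138)² = (-4142/5)² = 17156164/25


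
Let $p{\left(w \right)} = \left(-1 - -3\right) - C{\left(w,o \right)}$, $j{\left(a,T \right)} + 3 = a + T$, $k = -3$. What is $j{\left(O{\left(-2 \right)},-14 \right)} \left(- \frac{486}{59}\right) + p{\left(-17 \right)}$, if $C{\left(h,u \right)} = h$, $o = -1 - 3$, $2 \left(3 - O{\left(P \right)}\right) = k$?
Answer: $\frac{7196}{59} \approx 121.97$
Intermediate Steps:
$O{\left(P \right)} = \frac{9}{2}$ ($O{\left(P \right)} = 3 - - \frac{3}{2} = 3 + \frac{3}{2} = \frac{9}{2}$)
$o = -4$
$j{\left(a,T \right)} = -3 + T + a$ ($j{\left(a,T \right)} = -3 + \left(a + T\right) = -3 + \left(T + a\right) = -3 + T + a$)
$p{\left(w \right)} = 2 - w$ ($p{\left(w \right)} = \left(-1 - -3\right) - w = \left(-1 + 3\right) - w = 2 - w$)
$j{\left(O{\left(-2 \right)},-14 \right)} \left(- \frac{486}{59}\right) + p{\left(-17 \right)} = \left(-3 - 14 + \frac{9}{2}\right) \left(- \frac{486}{59}\right) + \left(2 - -17\right) = - \frac{25 \left(\left(-486\right) \frac{1}{59}\right)}{2} + \left(2 + 17\right) = \left(- \frac{25}{2}\right) \left(- \frac{486}{59}\right) + 19 = \frac{6075}{59} + 19 = \frac{7196}{59}$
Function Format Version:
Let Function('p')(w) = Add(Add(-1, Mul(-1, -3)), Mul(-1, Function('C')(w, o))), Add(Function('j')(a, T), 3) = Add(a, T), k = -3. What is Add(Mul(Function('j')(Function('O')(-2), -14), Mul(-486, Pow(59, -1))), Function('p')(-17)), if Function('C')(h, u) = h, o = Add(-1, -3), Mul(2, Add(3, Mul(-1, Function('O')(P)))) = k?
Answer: Rational(7196, 59) ≈ 121.97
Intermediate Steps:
Function('O')(P) = Rational(9, 2) (Function('O')(P) = Add(3, Mul(Rational(-1, 2), -3)) = Add(3, Rational(3, 2)) = Rational(9, 2))
o = -4
Function('j')(a, T) = Add(-3, T, a) (Function('j')(a, T) = Add(-3, Add(a, T)) = Add(-3, Add(T, a)) = Add(-3, T, a))
Function('p')(w) = Add(2, Mul(-1, w)) (Function('p')(w) = Add(Add(-1, Mul(-1, -3)), Mul(-1, w)) = Add(Add(-1, 3), Mul(-1, w)) = Add(2, Mul(-1, w)))
Add(Mul(Function('j')(Function('O')(-2), -14), Mul(-486, Pow(59, -1))), Function('p')(-17)) = Add(Mul(Add(-3, -14, Rational(9, 2)), Mul(-486, Pow(59, -1))), Add(2, Mul(-1, -17))) = Add(Mul(Rational(-25, 2), Mul(-486, Rational(1, 59))), Add(2, 17)) = Add(Mul(Rational(-25, 2), Rational(-486, 59)), 19) = Add(Rational(6075, 59), 19) = Rational(7196, 59)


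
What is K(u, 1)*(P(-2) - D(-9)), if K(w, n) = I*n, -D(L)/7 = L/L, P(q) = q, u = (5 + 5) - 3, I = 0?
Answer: 0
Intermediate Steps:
u = 7 (u = 10 - 3 = 7)
D(L) = -7 (D(L) = -7*L/L = -7*1 = -7)
K(w, n) = 0 (K(w, n) = 0*n = 0)
K(u, 1)*(P(-2) - D(-9)) = 0*(-2 - 1*(-7)) = 0*(-2 + 7) = 0*5 = 0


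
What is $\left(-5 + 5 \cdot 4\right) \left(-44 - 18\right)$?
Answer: $-930$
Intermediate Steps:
$\left(-5 + 5 \cdot 4\right) \left(-44 - 18\right) = \left(-5 + 20\right) \left(-62\right) = 15 \left(-62\right) = -930$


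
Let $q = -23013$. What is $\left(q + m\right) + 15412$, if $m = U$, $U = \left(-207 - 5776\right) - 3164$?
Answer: $-16748$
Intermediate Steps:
$U = -9147$ ($U = -5983 - 3164 = -9147$)
$m = -9147$
$\left(q + m\right) + 15412 = \left(-23013 - 9147\right) + 15412 = -32160 + 15412 = -16748$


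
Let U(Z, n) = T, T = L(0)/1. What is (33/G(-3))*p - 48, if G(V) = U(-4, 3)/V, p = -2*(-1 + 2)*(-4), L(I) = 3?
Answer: -312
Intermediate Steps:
T = 3 (T = 3/1 = 3*1 = 3)
U(Z, n) = 3
p = 8 (p = -2*1*(-4) = -2*(-4) = 8)
G(V) = 3/V
(33/G(-3))*p - 48 = (33/((3/(-3))))*8 - 48 = (33/((3*(-⅓))))*8 - 48 = (33/(-1))*8 - 48 = (33*(-1))*8 - 48 = -33*8 - 48 = -264 - 48 = -312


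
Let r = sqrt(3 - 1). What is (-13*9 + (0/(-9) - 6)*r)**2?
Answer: 13761 + 1404*sqrt(2) ≈ 15747.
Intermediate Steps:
r = sqrt(2) ≈ 1.4142
(-13*9 + (0/(-9) - 6)*r)**2 = (-13*9 + (0/(-9) - 6)*sqrt(2))**2 = (-117 + (0*(-1/9) - 6)*sqrt(2))**2 = (-117 + (0 - 6)*sqrt(2))**2 = (-117 - 6*sqrt(2))**2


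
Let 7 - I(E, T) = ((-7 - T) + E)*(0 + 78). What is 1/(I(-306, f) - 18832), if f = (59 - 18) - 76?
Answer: 1/2859 ≈ 0.00034977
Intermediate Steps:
f = -35 (f = 41 - 76 = -35)
I(E, T) = 553 - 78*E + 78*T (I(E, T) = 7 - ((-7 - T) + E)*(0 + 78) = 7 - (-7 + E - T)*78 = 7 - (-546 - 78*T + 78*E) = 7 + (546 - 78*E + 78*T) = 553 - 78*E + 78*T)
1/(I(-306, f) - 18832) = 1/((553 - 78*(-306) + 78*(-35)) - 18832) = 1/((553 + 23868 - 2730) - 18832) = 1/(21691 - 18832) = 1/2859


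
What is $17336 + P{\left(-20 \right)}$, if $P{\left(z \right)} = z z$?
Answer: $17736$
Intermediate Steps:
$P{\left(z \right)} = z^{2}$
$17336 + P{\left(-20 \right)} = 17336 + \left(-20\right)^{2} = 17336 + 400 = 17736$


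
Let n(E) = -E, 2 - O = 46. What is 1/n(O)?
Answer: 1/44 ≈ 0.022727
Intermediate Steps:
O = -44 (O = 2 - 1*46 = 2 - 46 = -44)
1/n(O) = 1/(-1*(-44)) = 1/44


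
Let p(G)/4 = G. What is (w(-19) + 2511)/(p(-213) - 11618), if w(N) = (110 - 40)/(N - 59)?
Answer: -48947/243165 ≈ -0.20129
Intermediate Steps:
w(N) = 70/(-59 + N)
p(G) = 4*G
(w(-19) + 2511)/(p(-213) - 11618) = (70/(-59 - 19) + 2511)/(4*(-213) - 11618) = (70/(-78) + 2511)/(-852 - 11618) = (70*(-1/78) + 2511)/(-12470) = (-35/39 + 2511)*(-1/12470) = (97894/39)*(-1/12470) = -48947/243165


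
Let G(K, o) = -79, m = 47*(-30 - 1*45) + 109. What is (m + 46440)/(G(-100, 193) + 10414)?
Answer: 43024/10335 ≈ 4.1629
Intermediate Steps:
m = -3416 (m = 47*(-30 - 45) + 109 = 47*(-75) + 109 = -3525 + 109 = -3416)
(m + 46440)/(G(-100, 193) + 10414) = (-3416 + 46440)/(-79 + 10414) = 43024/10335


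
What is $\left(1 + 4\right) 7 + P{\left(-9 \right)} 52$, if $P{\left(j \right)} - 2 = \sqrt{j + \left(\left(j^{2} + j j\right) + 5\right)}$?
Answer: $139 + 52 \sqrt{158} \approx 792.63$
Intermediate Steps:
$P{\left(j \right)} = 2 + \sqrt{5 + j + 2 j^{2}}$ ($P{\left(j \right)} = 2 + \sqrt{j + \left(\left(j^{2} + j j\right) + 5\right)} = 2 + \sqrt{j + \left(\left(j^{2} + j^{2}\right) + 5\right)} = 2 + \sqrt{j + \left(2 j^{2} + 5\right)} = 2 + \sqrt{j + \left(5 + 2 j^{2}\right)} = 2 + \sqrt{5 + j + 2 j^{2}}$)
$\left(1 + 4\right) 7 + P{\left(-9 \right)} 52 = \left(1 + 4\right) 7 + \left(2 + \sqrt{5 - 9 + 2 \left(-9\right)^{2}}\right) 52 = 5 \cdot 7 + \left(2 + \sqrt{5 - 9 + 2 \cdot 81}\right) 52 = 35 + \left(2 + \sqrt{5 - 9 + 162}\right) 52 = 35 + \left(2 + \sqrt{158}\right) 52 = 35 + \left(104 + 52 \sqrt{158}\right) = 139 + 52 \sqrt{158}$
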